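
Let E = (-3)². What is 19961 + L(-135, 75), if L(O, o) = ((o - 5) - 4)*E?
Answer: 20555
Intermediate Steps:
E = 9
L(O, o) = -81 + 9*o (L(O, o) = ((o - 5) - 4)*9 = ((-5 + o) - 4)*9 = (-9 + o)*9 = -81 + 9*o)
19961 + L(-135, 75) = 19961 + (-81 + 9*75) = 19961 + (-81 + 675) = 19961 + 594 = 20555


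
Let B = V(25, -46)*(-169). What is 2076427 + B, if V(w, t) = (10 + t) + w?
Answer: 2078286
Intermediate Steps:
V(w, t) = 10 + t + w
B = 1859 (B = (10 - 46 + 25)*(-169) = -11*(-169) = 1859)
2076427 + B = 2076427 + 1859 = 2078286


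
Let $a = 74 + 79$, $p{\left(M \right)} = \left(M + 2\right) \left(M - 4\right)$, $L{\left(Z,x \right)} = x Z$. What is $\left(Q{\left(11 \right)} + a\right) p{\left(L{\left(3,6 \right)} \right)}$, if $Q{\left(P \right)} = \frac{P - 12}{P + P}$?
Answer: $\frac{471100}{11} \approx 42827.0$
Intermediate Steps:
$L{\left(Z,x \right)} = Z x$
$p{\left(M \right)} = \left(-4 + M\right) \left(2 + M\right)$ ($p{\left(M \right)} = \left(2 + M\right) \left(-4 + M\right) = \left(-4 + M\right) \left(2 + M\right)$)
$a = 153$
$Q{\left(P \right)} = \frac{-12 + P}{2 P}$
$\left(Q{\left(11 \right)} + a\right) p{\left(L{\left(3,6 \right)} \right)} = \left(\frac{-12 + 11}{2 \cdot 11} + 153\right) \left(-8 + \left(3 \cdot 6\right)^{2} - 2 \cdot 3 \cdot 6\right) = \left(\frac{1}{2} \cdot \frac{1}{11} \left(-1\right) + 153\right) \left(-8 + 18^{2} - 36\right) = \left(- \frac{1}{22} + 153\right) \left(-8 + 324 - 36\right) = \frac{3365}{22} \cdot 280 = \frac{471100}{11}$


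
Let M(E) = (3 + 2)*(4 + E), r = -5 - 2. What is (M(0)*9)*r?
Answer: -1260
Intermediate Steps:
r = -7
M(E) = 20 + 5*E (M(E) = 5*(4 + E) = 20 + 5*E)
(M(0)*9)*r = ((20 + 5*0)*9)*(-7) = ((20 + 0)*9)*(-7) = (20*9)*(-7) = 180*(-7) = -1260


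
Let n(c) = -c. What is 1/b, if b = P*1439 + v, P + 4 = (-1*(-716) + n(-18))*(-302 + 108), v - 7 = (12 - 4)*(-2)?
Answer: -1/204913609 ≈ -4.8801e-9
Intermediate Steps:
v = -9 (v = 7 + (12 - 4)*(-2) = 7 + 8*(-2) = 7 - 16 = -9)
P = -142400 (P = -4 + (-1*(-716) - 1*(-18))*(-302 + 108) = -4 + (716 + 18)*(-194) = -4 + 734*(-194) = -4 - 142396 = -142400)
b = -204913609 (b = -142400*1439 - 9 = -204913600 - 9 = -204913609)
1/b = 1/(-204913609) = -1/204913609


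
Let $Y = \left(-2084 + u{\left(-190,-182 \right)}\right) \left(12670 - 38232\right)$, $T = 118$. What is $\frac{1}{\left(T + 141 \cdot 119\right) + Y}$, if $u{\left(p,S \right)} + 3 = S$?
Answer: $\frac{1}{58017075} \approx 1.7236 \cdot 10^{-8}$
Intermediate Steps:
$u{\left(p,S \right)} = -3 + S$
$Y = 58000178$ ($Y = \left(-2084 - 185\right) \left(12670 - 38232\right) = \left(-2084 - 185\right) \left(-25562\right) = \left(-2269\right) \left(-25562\right) = 58000178$)
$\frac{1}{\left(T + 141 \cdot 119\right) + Y} = \frac{1}{\left(118 + 141 \cdot 119\right) + 58000178} = \frac{1}{\left(118 + 16779\right) + 58000178} = \frac{1}{16897 + 58000178} = \frac{1}{58017075}$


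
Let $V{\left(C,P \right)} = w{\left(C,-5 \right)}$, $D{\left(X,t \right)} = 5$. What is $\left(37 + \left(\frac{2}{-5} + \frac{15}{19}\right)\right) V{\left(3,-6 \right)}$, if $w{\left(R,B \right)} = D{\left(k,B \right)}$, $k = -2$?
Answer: $\frac{3552}{19} \approx 186.95$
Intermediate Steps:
$w{\left(R,B \right)} = 5$
$V{\left(C,P \right)} = 5$
$\left(37 + \left(\frac{2}{-5} + \frac{15}{19}\right)\right) V{\left(3,-6 \right)} = \left(37 + \left(\frac{2}{-5} + \frac{15}{19}\right)\right) 5 = \left(37 + \left(2 \left(- \frac{1}{5}\right) + 15 \cdot \frac{1}{19}\right)\right) 5 = \left(37 + \left(- \frac{2}{5} + \frac{15}{19}\right)\right) 5 = \left(37 + \frac{37}{95}\right) 5 = \frac{3552}{95} \cdot 5 = \frac{3552}{19}$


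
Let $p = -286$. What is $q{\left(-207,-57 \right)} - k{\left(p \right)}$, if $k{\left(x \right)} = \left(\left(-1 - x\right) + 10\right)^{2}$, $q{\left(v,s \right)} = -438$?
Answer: $-87463$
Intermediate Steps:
$k{\left(x \right)} = \left(9 - x\right)^{2}$
$q{\left(-207,-57 \right)} - k{\left(p \right)} = -438 - \left(-9 - 286\right)^{2} = -438 - \left(-295\right)^{2} = -438 - 87025 = -87463$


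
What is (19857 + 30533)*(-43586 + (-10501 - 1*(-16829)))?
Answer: -1877430620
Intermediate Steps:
(19857 + 30533)*(-43586 + (-10501 - 1*(-16829))) = 50390*(-43586 + (-10501 + 16829)) = 50390*(-43586 + 6328) = 50390*(-37258) = -1877430620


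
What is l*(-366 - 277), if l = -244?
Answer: 156892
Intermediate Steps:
l*(-366 - 277) = -244*(-366 - 277) = -244*(-643) = 156892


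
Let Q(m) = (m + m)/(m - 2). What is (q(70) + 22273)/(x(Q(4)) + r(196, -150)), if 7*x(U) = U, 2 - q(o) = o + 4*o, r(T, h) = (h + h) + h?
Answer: -153475/3146 ≈ -48.784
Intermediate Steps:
r(T, h) = 3*h (r(T, h) = 2*h + h = 3*h)
Q(m) = 2*m/(-2 + m) (Q(m) = (2*m)/(-2 + m) = 2*m/(-2 + m))
q(o) = 2 - 5*o (q(o) = 2 - (o + 4*o) = 2 - 5*o)
x(U) = U/7
(q(70) + 22273)/(x(Q(4)) + r(196, -150)) = ((2 - 5*70) + 22273)/((2*4/(-2 + 4))/7 + 3*(-150)) = ((2 - 350) + 22273)/((2*4/2)/7 - 450) = (-348 + 22273)/((2*4*(½))/7 - 450) = 21925/((⅐)*4 - 450) = 21925/(4/7 - 450) = 21925/(-3146/7) = 21925*(-7/3146) = -153475/3146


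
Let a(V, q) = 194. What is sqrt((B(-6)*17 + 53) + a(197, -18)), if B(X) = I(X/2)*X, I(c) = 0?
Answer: sqrt(247) ≈ 15.716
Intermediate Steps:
B(X) = 0 (B(X) = 0*X = 0)
sqrt((B(-6)*17 + 53) + a(197, -18)) = sqrt((0*17 + 53) + 194) = sqrt((0 + 53) + 194) = sqrt(53 + 194) = sqrt(247)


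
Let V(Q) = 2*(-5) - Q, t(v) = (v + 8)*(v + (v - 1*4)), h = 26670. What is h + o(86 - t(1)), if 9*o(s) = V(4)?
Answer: 240016/9 ≈ 26668.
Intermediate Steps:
t(v) = (-4 + 2*v)*(8 + v) (t(v) = (8 + v)*(v + (v - 4)) = (8 + v)*(v + (-4 + v)) = (8 + v)*(-4 + 2*v) = (-4 + 2*v)*(8 + v))
V(Q) = -10 - Q
o(s) = -14/9 (o(s) = (-10 - 1*4)/9 = (-10 - 4)/9 = (1/9)*(-14) = -14/9)
h + o(86 - t(1)) = 26670 - 14/9 = 240016/9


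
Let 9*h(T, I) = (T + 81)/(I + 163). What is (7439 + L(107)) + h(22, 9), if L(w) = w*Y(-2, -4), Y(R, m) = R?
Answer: 11184403/1548 ≈ 7225.1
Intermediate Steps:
h(T, I) = (81 + T)/(9*(163 + I)) (h(T, I) = ((T + 81)/(I + 163))/9 = ((81 + T)/(163 + I))/9 = (81 + T)/(9*(163 + I)))
L(w) = -2*w (L(w) = w*(-2) = -2*w)
(7439 + L(107)) + h(22, 9) = (7439 - 2*107) + (81 + 22)/(9*(163 + 9)) = (7439 - 214) + (1/9)*103/172 = 7225 + (1/9)*(1/172)*103 = 7225 + 103/1548 = 11184403/1548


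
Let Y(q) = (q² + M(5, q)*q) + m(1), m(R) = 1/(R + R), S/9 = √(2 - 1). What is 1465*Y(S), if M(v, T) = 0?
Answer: 238795/2 ≈ 1.1940e+5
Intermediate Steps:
S = 9 (S = 9*√(2 - 1) = 9*√1 = 9*1 = 9)
m(R) = 1/(2*R)
Y(q) = ½ + q² (Y(q) = (q² + 0*q) + (½)/1 = (q² + 0) + (½)*1 = q² + ½ = ½ + q²)
1465*Y(S) = 1465*(½ + 9²) = 1465*(½ + 81) = 1465*(163/2) = 238795/2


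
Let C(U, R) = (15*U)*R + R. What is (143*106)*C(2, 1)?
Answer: 469898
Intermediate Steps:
C(U, R) = R + 15*R*U (C(U, R) = 15*R*U + R = R + 15*R*U)
(143*106)*C(2, 1) = (143*106)*(1*(1 + 15*2)) = 15158*(1*(1 + 30)) = 15158*(1*31) = 15158*31 = 469898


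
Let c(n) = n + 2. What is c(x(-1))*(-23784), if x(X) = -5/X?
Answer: -166488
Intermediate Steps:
c(n) = 2 + n
c(x(-1))*(-23784) = (2 - 5/(-1))*(-23784) = (2 - 5*(-1))*(-23784) = (2 + 5)*(-23784) = 7*(-23784) = -166488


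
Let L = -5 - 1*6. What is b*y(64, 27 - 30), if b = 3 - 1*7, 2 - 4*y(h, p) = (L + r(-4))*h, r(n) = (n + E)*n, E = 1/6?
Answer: 826/3 ≈ 275.33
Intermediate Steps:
E = ⅙ ≈ 0.16667
L = -11 (L = -5 - 6 = -11)
r(n) = n*(⅙ + n) (r(n) = (n + ⅙)*n = (⅙ + n)*n = n*(⅙ + n))
y(h, p) = ½ - 13*h/12 (y(h, p) = ½ - (-11 - 4*(⅙ - 4))*h/4 = ½ - (-11 - 4*(-23/6))*h/4 = ½ - (-11 + 46/3)*h/4 = ½ - 13*h/12)
b = -4 (b = 3 - 7 = -4)
b*y(64, 27 - 30) = -4*(½ - 13/12*64) = -4*(½ - 208/3) = -4*(-413/6) = 826/3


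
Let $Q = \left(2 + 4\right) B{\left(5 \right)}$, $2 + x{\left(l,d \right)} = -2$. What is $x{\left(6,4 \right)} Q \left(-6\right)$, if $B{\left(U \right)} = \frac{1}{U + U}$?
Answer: $\frac{72}{5} \approx 14.4$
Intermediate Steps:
$x{\left(l,d \right)} = -4$ ($x{\left(l,d \right)} = -2 - 2 = -4$)
$B{\left(U \right)} = \frac{1}{2 U}$
$Q = \frac{3}{5}$ ($Q = \left(2 + 4\right) \frac{1}{2 \cdot 5} = 6 \cdot \frac{1}{2} \cdot \frac{1}{5} = 6 \cdot \frac{1}{10} = \frac{3}{5} \approx 0.6$)
$x{\left(6,4 \right)} Q \left(-6\right) = \left(-4\right) \frac{3}{5} \left(-6\right) = \left(- \frac{12}{5}\right) \left(-6\right) = \frac{72}{5}$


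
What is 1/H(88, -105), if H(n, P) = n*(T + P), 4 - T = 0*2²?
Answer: -1/8888 ≈ -0.00011251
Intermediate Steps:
T = 4 (T = 4 - 0*2² = 4 - 0*4 = 4 - 1*0 = 4 + 0 = 4)
H(n, P) = n*(4 + P)
1/H(88, -105) = 1/(88*(4 - 105)) = 1/(88*(-101)) = 1/(-8888) = -1/8888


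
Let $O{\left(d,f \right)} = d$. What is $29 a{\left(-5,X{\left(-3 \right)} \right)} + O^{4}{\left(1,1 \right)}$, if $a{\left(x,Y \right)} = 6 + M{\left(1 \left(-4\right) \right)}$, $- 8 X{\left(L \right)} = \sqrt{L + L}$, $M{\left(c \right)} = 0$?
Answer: $175$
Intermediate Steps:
$X{\left(L \right)} = - \frac{\sqrt{2} \sqrt{L}}{8}$ ($X{\left(L \right)} = - \frac{\sqrt{L + L}}{8} = - \frac{\sqrt{2 L}}{8} = - \frac{\sqrt{2} \sqrt{L}}{8}$)
$a{\left(x,Y \right)} = 6$ ($a{\left(x,Y \right)} = 6 + 0 = 6$)
$29 a{\left(-5,X{\left(-3 \right)} \right)} + O^{4}{\left(1,1 \right)} = 29 \cdot 6 + 1^{4} = 174 + 1 = 175$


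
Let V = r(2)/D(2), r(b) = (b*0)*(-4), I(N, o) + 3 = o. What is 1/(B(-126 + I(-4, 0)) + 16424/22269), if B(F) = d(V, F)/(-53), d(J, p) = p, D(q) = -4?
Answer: 1180257/3743173 ≈ 0.31531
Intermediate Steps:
I(N, o) = -3 + o
r(b) = 0 (r(b) = 0*(-4) = 0)
V = 0 (V = 0/(-4) = 0*(-1/4) = 0)
B(F) = -F/53 (B(F) = F/(-53) = F*(-1/53) = -F/53)
1/(B(-126 + I(-4, 0)) + 16424/22269) = 1/(-(-126 + (-3 + 0))/53 + 16424/22269) = 1/(-(-126 - 3)/53 + 16424*(1/22269)) = 1/(-1/53*(-129) + 16424/22269) = 1/(129/53 + 16424/22269) = 1/(3743173/1180257) = 1180257/3743173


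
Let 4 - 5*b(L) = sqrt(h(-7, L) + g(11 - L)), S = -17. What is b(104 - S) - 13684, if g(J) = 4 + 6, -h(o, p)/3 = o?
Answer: -68416/5 - sqrt(31)/5 ≈ -13684.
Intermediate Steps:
h(o, p) = -3*o
g(J) = 10
b(L) = 4/5 - sqrt(31)/5 (b(L) = 4/5 - sqrt(-3*(-7) + 10)/5 = 4/5 - sqrt(21 + 10)/5 = 4/5 - sqrt(31)/5)
b(104 - S) - 13684 = (4/5 - sqrt(31)/5) - 13684 = -68416/5 - sqrt(31)/5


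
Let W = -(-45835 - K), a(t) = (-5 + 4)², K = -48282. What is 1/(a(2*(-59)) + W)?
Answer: -1/2446 ≈ -0.00040883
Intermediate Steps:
a(t) = 1 (a(t) = (-1)² = 1)
W = -2447 (W = -(-45835 - 1*(-48282)) = -(-45835 + 48282) = -1*2447 = -2447)
1/(a(2*(-59)) + W) = 1/(1 - 2447) = 1/(-2446) = -1/2446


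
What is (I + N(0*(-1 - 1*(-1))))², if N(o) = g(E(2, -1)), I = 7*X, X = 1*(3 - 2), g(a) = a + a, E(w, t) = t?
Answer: 25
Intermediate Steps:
g(a) = 2*a
X = 1 (X = 1*1 = 1)
I = 7 (I = 7*1 = 7)
N(o) = -2 (N(o) = 2*(-1) = -2)
(I + N(0*(-1 - 1*(-1))))² = (7 - 2)² = 5² = 25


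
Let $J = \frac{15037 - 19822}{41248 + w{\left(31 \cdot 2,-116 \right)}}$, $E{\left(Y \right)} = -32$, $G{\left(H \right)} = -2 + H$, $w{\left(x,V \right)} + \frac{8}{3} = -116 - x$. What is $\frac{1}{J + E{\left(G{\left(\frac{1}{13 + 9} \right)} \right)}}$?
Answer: $- \frac{123202}{3956819} \approx -0.031137$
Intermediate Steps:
$w{\left(x,V \right)} = - \frac{356}{3} - x$ ($w{\left(x,V \right)} = - \frac{8}{3} - \left(116 + x\right) = - \frac{356}{3} - x$)
$J = - \frac{14355}{123202}$ ($J = \frac{15037 - 19822}{41248 - \left(\frac{356}{3} + 31 \cdot 2\right)} = - \frac{4785}{41248 - \frac{542}{3}} = - \frac{4785}{\frac{123202}{3}} = \left(-4785\right) \frac{3}{123202} = - \frac{14355}{123202} \approx -0.11652$)
$\frac{1}{J + E{\left(G{\left(\frac{1}{13 + 9} \right)} \right)}} = \frac{1}{- \frac{14355}{123202} - 32} = \frac{1}{- \frac{3956819}{123202}} = - \frac{123202}{3956819}$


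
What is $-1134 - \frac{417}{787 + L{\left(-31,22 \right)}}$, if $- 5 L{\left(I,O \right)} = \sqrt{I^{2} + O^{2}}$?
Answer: $- \frac{3513135399}{3096556} - \frac{7089 \sqrt{5}}{3096556} \approx -1134.5$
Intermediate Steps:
$L{\left(I,O \right)} = - \frac{\sqrt{I^{2} + O^{2}}}{5}$
$-1134 - \frac{417}{787 + L{\left(-31,22 \right)}} = -1134 - \frac{417}{787 - \frac{\sqrt{\left(-31\right)^{2} + 22^{2}}}{5}} = -1134 - \frac{417}{787 - \frac{\sqrt{961 + 484}}{5}} = -1134 - \frac{417}{787 - \frac{\sqrt{1445}}{5}} = -1134 - \frac{417}{787 - \frac{17 \sqrt{5}}{5}}$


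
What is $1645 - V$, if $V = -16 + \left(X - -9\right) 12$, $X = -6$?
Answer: $1625$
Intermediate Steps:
$V = 20$ ($V = -16 + \left(-6 - -9\right) 12 = -16 + \left(-6 + 9\right) 12 = -16 + 3 \cdot 12 = -16 + 36 = 20$)
$1645 - V = 1645 - 20 = 1625$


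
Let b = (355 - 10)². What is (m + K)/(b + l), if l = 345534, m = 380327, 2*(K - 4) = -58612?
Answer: 351025/464559 ≈ 0.75561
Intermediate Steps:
K = -29302 (K = 4 + (½)*(-58612) = 4 - 29306 = -29302)
b = 119025 (b = 345² = 119025)
(m + K)/(b + l) = (380327 - 29302)/(119025 + 345534) = 351025/464559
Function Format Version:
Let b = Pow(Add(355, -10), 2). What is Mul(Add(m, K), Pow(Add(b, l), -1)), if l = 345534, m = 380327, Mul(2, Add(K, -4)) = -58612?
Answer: Rational(351025, 464559) ≈ 0.75561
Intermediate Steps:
K = -29302 (K = Add(4, Mul(Rational(1, 2), -58612)) = Add(4, -29306) = -29302)
b = 119025 (b = Pow(345, 2) = 119025)
Mul(Add(m, K), Pow(Add(b, l), -1)) = Mul(Add(380327, -29302), Pow(Add(119025, 345534), -1)) = Mul(351025, Pow(464559, -1)) = Mul(351025, Rational(1, 464559)) = Rational(351025, 464559)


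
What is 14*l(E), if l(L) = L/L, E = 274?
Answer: 14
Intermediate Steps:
l(L) = 1
14*l(E) = 14*1 = 14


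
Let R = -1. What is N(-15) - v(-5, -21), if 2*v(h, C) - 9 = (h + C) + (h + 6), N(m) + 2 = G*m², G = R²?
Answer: 231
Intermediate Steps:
G = 1 (G = (-1)² = 1)
N(m) = -2 + m² (N(m) = -2 + 1*m² = -2 + m²)
v(h, C) = 15/2 + h + C/2 (v(h, C) = 9/2 + ((h + C) + (h + 6))/2 = 9/2 + ((C + h) + (6 + h))/2 = 9/2 + (6 + C + 2*h)/2 = 9/2 + (3 + h + C/2) = 15/2 + h + C/2)
N(-15) - v(-5, -21) = (-2 + (-15)²) - (15/2 - 5 + (½)*(-21)) = (-2 + 225) - (15/2 - 5 - 21/2) = 223 - 1*(-8) = 223 + 8 = 231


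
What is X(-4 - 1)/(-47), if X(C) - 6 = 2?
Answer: -8/47 ≈ -0.17021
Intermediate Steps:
X(C) = 8 (X(C) = 6 + 2 = 8)
X(-4 - 1)/(-47) = 8/(-47) = -1/47*8 = -8/47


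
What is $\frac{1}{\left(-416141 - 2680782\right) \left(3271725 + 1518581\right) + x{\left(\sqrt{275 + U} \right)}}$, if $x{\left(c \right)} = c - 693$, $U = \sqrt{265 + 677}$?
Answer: $\frac{1}{-14835208829131 + \sqrt{275 + \sqrt{942}}} \approx -6.7407 \cdot 10^{-14}$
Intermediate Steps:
$U = \sqrt{942} \approx 30.692$
$x{\left(c \right)} = -693 + c$
$\frac{1}{\left(-416141 - 2680782\right) \left(3271725 + 1518581\right) + x{\left(\sqrt{275 + U} \right)}} = \frac{1}{\left(-416141 - 2680782\right) \left(3271725 + 1518581\right) - \left(693 - \sqrt{275 + \sqrt{942}}\right)} = \frac{1}{\left(-3096923\right) 4790306 - \left(693 - \sqrt{275 + \sqrt{942}}\right)} = \frac{1}{-14835208828438 - \left(693 - \sqrt{275 + \sqrt{942}}\right)} = \frac{1}{-14835208829131 + \sqrt{275 + \sqrt{942}}}$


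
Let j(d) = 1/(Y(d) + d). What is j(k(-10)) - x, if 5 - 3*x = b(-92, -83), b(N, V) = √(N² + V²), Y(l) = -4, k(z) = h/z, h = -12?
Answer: -85/42 + √15353/3 ≈ 39.279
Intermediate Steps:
k(z) = -12/z
j(d) = 1/(-4 + d)
x = 5/3 - √15353/3 (x = 5/3 - √((-92)² + (-83)²)/3 = 5/3 - √(8464 + 6889)/3 = 5/3 - √15353/3 ≈ -39.636)
j(k(-10)) - x = 1/(-4 - 12/(-10)) - (5/3 - √15353/3) = 1/(-4 - 12*(-⅒)) + (-5/3 + √15353/3) = 1/(-4 + 6/5) + (-5/3 + √15353/3) = 1/(-14/5) + (-5/3 + √15353/3) = -5/14 + (-5/3 + √15353/3) = -85/42 + √15353/3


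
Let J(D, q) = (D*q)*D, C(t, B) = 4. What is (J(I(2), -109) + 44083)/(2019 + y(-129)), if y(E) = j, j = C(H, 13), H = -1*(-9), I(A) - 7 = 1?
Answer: 5301/289 ≈ 18.343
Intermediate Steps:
I(A) = 8 (I(A) = 7 + 1 = 8)
H = 9
j = 4
y(E) = 4
J(D, q) = q*D**2
(J(I(2), -109) + 44083)/(2019 + y(-129)) = (-109*8**2 + 44083)/(2019 + 4) = (-109*64 + 44083)/2023 = (-6976 + 44083)*(1/2023) = 37107*(1/2023) = 5301/289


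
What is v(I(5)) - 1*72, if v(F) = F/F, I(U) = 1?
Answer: -71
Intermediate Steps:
v(F) = 1
v(I(5)) - 1*72 = 1 - 1*72 = 1 - 72 = -71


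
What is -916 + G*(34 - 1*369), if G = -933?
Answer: 311639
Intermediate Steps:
-916 + G*(34 - 1*369) = -916 - 933*(34 - 1*369) = -916 - 933*(34 - 369) = -916 - 933*(-335) = -916 + 312555 = 311639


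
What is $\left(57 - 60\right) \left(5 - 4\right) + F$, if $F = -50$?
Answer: $-53$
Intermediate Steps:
$\left(57 - 60\right) \left(5 - 4\right) + F = \left(57 - 60\right) \left(5 - 4\right) - 50 = \left(57 - 60\right) 1 - 50 = \left(-3\right) 1 - 50 = -3 - 50 = -53$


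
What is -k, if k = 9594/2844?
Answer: -533/158 ≈ -3.3734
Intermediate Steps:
k = 533/158 (k = 9594*(1/2844) = 533/158 ≈ 3.3734)
-k = -1*533/158 = -533/158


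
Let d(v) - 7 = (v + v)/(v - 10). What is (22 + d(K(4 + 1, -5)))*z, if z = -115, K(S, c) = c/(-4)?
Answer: -23115/7 ≈ -3302.1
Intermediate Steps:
K(S, c) = -c/4 (K(S, c) = c*(-1/4) = -c/4)
d(v) = 7 + 2*v/(-10 + v) (d(v) = 7 + (v + v)/(v - 10) = 7 + (2*v)/(-10 + v) = 7 + 2*v/(-10 + v))
(22 + d(K(4 + 1, -5)))*z = (22 + (-70 + 9*(-1/4*(-5)))/(-10 - 1/4*(-5)))*(-115) = (22 + (-70 + 9*(5/4))/(-10 + 5/4))*(-115) = (22 + (-70 + 45/4)/(-35/4))*(-115) = (22 - 4/35*(-235/4))*(-115) = (22 + 47/7)*(-115) = (201/7)*(-115) = -23115/7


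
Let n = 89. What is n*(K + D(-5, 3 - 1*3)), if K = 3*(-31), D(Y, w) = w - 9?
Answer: -9078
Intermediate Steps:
D(Y, w) = -9 + w
K = -93
n*(K + D(-5, 3 - 1*3)) = 89*(-93 + (-9 + (3 - 1*3))) = 89*(-93 + (-9 + (3 - 3))) = 89*(-93 + (-9 + 0)) = 89*(-93 - 9) = 89*(-102) = -9078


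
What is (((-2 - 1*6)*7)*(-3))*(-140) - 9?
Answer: -23529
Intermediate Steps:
(((-2 - 1*6)*7)*(-3))*(-140) - 9 = (((-2 - 6)*7)*(-3))*(-140) - 9 = (-8*7*(-3))*(-140) - 9 = -56*(-3)*(-140) - 9 = 168*(-140) - 9 = -23520 - 9 = -23529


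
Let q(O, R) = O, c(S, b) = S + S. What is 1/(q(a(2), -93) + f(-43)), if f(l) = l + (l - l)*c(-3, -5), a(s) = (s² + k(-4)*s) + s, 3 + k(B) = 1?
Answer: -1/41 ≈ -0.024390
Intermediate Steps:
k(B) = -2 (k(B) = -3 + 1 = -2)
c(S, b) = 2*S
a(s) = s² - s (a(s) = (s² - 2*s) + s = s² - s)
f(l) = l (f(l) = l + (l - l)*(2*(-3)) = l + 0*(-6) = l + 0 = l)
1/(q(a(2), -93) + f(-43)) = 1/(2*(-1 + 2) - 43) = 1/(2*1 - 43) = 1/(2 - 43) = 1/(-41) = -1/41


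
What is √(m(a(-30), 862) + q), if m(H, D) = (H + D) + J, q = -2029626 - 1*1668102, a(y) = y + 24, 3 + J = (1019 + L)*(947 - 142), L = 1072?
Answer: 2*I*√503405 ≈ 1419.0*I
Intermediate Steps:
J = 1683252 (J = -3 + (1019 + 1072)*(947 - 142) = -3 + 2091*805 = -3 + 1683255 = 1683252)
a(y) = 24 + y
q = -3697728 (q = -2029626 - 1668102 = -3697728)
m(H, D) = 1683252 + D + H (m(H, D) = (H + D) + 1683252 = (D + H) + 1683252 = 1683252 + D + H)
√(m(a(-30), 862) + q) = √((1683252 + 862 + (24 - 30)) - 3697728) = √((1683252 + 862 - 6) - 3697728) = √(1684108 - 3697728) = √(-2013620) = 2*I*√503405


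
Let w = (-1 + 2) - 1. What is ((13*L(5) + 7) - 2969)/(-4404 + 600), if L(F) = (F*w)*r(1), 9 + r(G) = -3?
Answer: 1481/1902 ≈ 0.77865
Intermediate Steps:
w = 0 (w = 1 - 1 = 0)
r(G) = -12 (r(G) = -9 - 3 = -12)
L(F) = 0 (L(F) = (F*0)*(-12) = 0*(-12) = 0)
((13*L(5) + 7) - 2969)/(-4404 + 600) = ((13*0 + 7) - 2969)/(-4404 + 600) = ((0 + 7) - 2969)/(-3804) = (7 - 2969)*(-1/3804) = -2962*(-1/3804) = 1481/1902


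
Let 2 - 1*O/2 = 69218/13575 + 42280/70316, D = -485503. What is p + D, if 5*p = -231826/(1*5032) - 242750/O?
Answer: -2660135142204170583/5554077057380 ≈ -4.7895e+5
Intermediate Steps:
O = -1766002244/238634925 (O = 4 - 2*(69218/13575 + 42280/70316) = 4 - 2*(69218*(1/13575) + 42280*(1/70316)) = 4 - 2*(69218/13575 + 10570/17579) = 4 - 2*1360270972/238634925 = 4 - 2720541944/238634925 = -1766002244/238634925 ≈ -7.4004)
p = 36385931384991557/5554077057380 (p = (-231826/(1*5032) - 242750/(-1766002244/238634925))/5 = (-231826/5032 - 242750*(-238634925/1766002244))/5 = (-231826*1/5032 + 28964314021875/883001122)/5 = (-115913/2516 + 28964314021875/883001122)/5 = (⅕)*(36385931384991557/1110815411476) = 36385931384991557/5554077057380 ≈ 6551.2)
p + D = 36385931384991557/5554077057380 - 485503 = -2660135142204170583/5554077057380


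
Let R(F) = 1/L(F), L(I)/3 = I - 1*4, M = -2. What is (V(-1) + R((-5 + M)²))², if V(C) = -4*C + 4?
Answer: 1168561/18225 ≈ 64.119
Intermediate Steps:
L(I) = -12 + 3*I (L(I) = 3*(I - 1*4) = 3*(I - 4) = 3*(-4 + I) = -12 + 3*I)
R(F) = 1/(-12 + 3*F)
V(C) = 4 - 4*C
(V(-1) + R((-5 + M)²))² = ((4 - 4*(-1)) + 1/(3*(-4 + (-5 - 2)²)))² = ((4 + 4) + 1/(3*(-4 + (-7)²)))² = (8 + 1/(3*(-4 + 49)))² = (8 + (⅓)/45)² = (8 + (⅓)*(1/45))² = (8 + 1/135)² = (1081/135)² = 1168561/18225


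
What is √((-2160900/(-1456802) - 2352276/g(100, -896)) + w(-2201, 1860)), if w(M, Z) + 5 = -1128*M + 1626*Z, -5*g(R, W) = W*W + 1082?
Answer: √5828017479310183921013184303/32531117061 ≈ 2346.7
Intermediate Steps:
g(R, W) = -1082/5 - W²/5 (g(R, W) = -(W*W + 1082)/5 = -(W² + 1082)/5 = -(1082 + W²)/5 = -1082/5 - W²/5)
w(M, Z) = -5 - 1128*M + 1626*Z (w(M, Z) = -5 + (-1128*M + 1626*Z) = -5 - 1128*M + 1626*Z)
√((-2160900/(-1456802) - 2352276/g(100, -896)) + w(-2201, 1860)) = √((-2160900/(-1456802) - 2352276/(-1082/5 - ⅕*(-896)²)) + (-5 - 1128*(-2201) + 1626*1860)) = √((-2160900*(-1/1456802) - 2352276/(-1082/5 - ⅕*802816)) + (-5 + 2482728 + 3024360)) = √((1080450/728401 - 2352276/(-1082/5 - 802816/5)) + 5507083) = √((1080450/728401 - 2352276/(-803898/5)) + 5507083) = √((1080450/728401 - 2352276*(-5/803898)) + 5507083) = √((1080450/728401 + 653410/44661) + 5507083) = √(524198474860/32531117061 + 5507083) = √(179152085936117923/32531117061) = √5828017479310183921013184303/32531117061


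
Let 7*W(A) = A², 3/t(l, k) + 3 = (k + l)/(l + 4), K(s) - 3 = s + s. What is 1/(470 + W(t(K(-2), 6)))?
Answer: 112/52721 ≈ 0.0021244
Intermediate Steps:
K(s) = 3 + 2*s (K(s) = 3 + (s + s) = 3 + 2*s)
t(l, k) = 3/(-3 + (k + l)/(4 + l)) (t(l, k) = 3/(-3 + (k + l)/(l + 4)) = 3/(-3 + (k + l)/(4 + l)))
W(A) = A²/7
1/(470 + W(t(K(-2), 6))) = 1/(470 + (3*(4 + (3 + 2*(-2)))/(-12 + 6 - 2*(3 + 2*(-2))))²/7) = 1/(470 + (3*(4 + (3 - 4))/(-12 + 6 - 2*(3 - 4)))²/7) = 1/(470 + (3*(4 - 1)/(-12 + 6 - 2*(-1)))²/7) = 1/(470 + (3*3/(-12 + 6 + 2))²/7) = 1/(470 + (3*3/(-4))²/7) = 1/(470 + (3*(-¼)*3)²/7) = 1/(470 + (-9/4)²/7) = 1/(470 + (⅐)*(81/16)) = 1/(470 + 81/112) = 1/(52721/112) = 112/52721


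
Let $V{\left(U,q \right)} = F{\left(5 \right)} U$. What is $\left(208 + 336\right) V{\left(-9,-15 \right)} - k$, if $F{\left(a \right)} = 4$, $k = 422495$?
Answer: $-442079$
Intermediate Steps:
$V{\left(U,q \right)} = 4 U$
$\left(208 + 336\right) V{\left(-9,-15 \right)} - k = \left(208 + 336\right) 4 \left(-9\right) - 422495 = 544 \left(-36\right) - 422495 = -19584 - 422495 = -442079$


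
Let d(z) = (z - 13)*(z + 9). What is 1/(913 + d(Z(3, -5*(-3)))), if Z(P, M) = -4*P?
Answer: 1/988 ≈ 0.0010121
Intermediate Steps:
d(z) = (-13 + z)*(9 + z)
1/(913 + d(Z(3, -5*(-3)))) = 1/(913 + (-117 + (-4*3)² - (-16)*3)) = 1/(913 + (-117 + (-12)² - 4*(-12))) = 1/(913 + (-117 + 144 + 48)) = 1/(913 + 75) = 1/988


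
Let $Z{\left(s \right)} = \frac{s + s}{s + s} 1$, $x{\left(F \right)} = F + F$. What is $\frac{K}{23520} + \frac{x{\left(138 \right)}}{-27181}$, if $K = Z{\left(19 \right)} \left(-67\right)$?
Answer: $- \frac{1187521}{91328160} \approx -0.013003$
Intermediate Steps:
$x{\left(F \right)} = 2 F$
$Z{\left(s \right)} = 1$ ($Z{\left(s \right)} = \frac{2 s}{2 s} 1 = 2 s \frac{1}{2 s} 1 = 1 \cdot 1 = 1$)
$K = -67$ ($K = 1 \left(-67\right) = -67$)
$\frac{K}{23520} + \frac{x{\left(138 \right)}}{-27181} = - \frac{67}{23520} + \frac{2 \cdot 138}{-27181} = \left(-67\right) \frac{1}{23520} + 276 \left(- \frac{1}{27181}\right) = - \frac{67}{23520} - \frac{276}{27181} = - \frac{1187521}{91328160}$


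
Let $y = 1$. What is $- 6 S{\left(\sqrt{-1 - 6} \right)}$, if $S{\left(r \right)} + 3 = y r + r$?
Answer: $18 - 12 i \sqrt{7} \approx 18.0 - 31.749 i$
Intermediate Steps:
$S{\left(r \right)} = -3 + 2 r$ ($S{\left(r \right)} = -3 + \left(1 r + r\right) = -3 + \left(r + r\right) = -3 + 2 r$)
$- 6 S{\left(\sqrt{-1 - 6} \right)} = - 6 \left(-3 + 2 \sqrt{-1 - 6}\right) = - 6 \left(-3 + 2 \sqrt{-7}\right) = - 6 \left(-3 + 2 i \sqrt{7}\right) = 18 - 12 i \sqrt{7}$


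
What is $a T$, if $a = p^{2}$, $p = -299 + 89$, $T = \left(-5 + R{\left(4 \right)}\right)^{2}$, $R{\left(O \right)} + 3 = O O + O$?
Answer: $6350400$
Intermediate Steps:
$R{\left(O \right)} = -3 + O + O^{2}$ ($R{\left(O \right)} = -3 + \left(O O + O\right) = -3 + \left(O^{2} + O\right) = -3 + \left(O + O^{2}\right) = -3 + O + O^{2}$)
$T = 144$ ($T = \left(-5 + \left(-3 + 4 + 4^{2}\right)\right)^{2} = \left(-5 + \left(-3 + 4 + 16\right)\right)^{2} = \left(-5 + 17\right)^{2} = 12^{2} = 144$)
$p = -210$
$a = 44100$ ($a = \left(-210\right)^{2} = 44100$)
$a T = 44100 \cdot 144 = 6350400$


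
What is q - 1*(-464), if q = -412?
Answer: 52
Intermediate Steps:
q - 1*(-464) = -412 - 1*(-464) = -412 + 464 = 52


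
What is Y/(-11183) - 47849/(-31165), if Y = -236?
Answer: 542450307/348518195 ≈ 1.5564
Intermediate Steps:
Y/(-11183) - 47849/(-31165) = -236/(-11183) - 47849/(-31165) = -236*(-1/11183) - 47849*(-1/31165) = 236/11183 + 47849/31165 = 542450307/348518195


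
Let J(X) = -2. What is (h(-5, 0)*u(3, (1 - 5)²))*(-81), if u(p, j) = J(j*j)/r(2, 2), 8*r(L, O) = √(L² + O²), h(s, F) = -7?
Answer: -2268*√2 ≈ -3207.4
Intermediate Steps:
r(L, O) = √(L² + O²)/8
u(p, j) = -4*√2 (u(p, j) = -2*8/√(2² + 2²) = -2*8/√(4 + 4) = -2*2*√2 = -4*√2)
(h(-5, 0)*u(3, (1 - 5)²))*(-81) = -(-28)*√2*(-81) = (28*√2)*(-81) = -2268*√2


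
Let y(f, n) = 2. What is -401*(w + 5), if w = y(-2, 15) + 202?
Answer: -83809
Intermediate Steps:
w = 204 (w = 2 + 202 = 204)
-401*(w + 5) = -401*(204 + 5) = -401*209 = -83809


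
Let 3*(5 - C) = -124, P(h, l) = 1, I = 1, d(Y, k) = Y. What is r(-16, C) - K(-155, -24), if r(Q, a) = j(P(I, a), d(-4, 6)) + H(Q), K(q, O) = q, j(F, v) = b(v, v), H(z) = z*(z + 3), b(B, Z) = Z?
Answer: 359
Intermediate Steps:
H(z) = z*(3 + z)
j(F, v) = v
C = 139/3 (C = 5 - ⅓*(-124) = 5 + 124/3 = 139/3 ≈ 46.333)
r(Q, a) = -4 + Q*(3 + Q)
r(-16, C) - K(-155, -24) = (-4 - 16*(3 - 16)) - 1*(-155) = (-4 - 16*(-13)) + 155 = (-4 + 208) + 155 = 204 + 155 = 359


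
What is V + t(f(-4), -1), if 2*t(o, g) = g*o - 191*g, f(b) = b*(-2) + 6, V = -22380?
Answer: -44583/2 ≈ -22292.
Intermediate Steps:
f(b) = 6 - 2*b (f(b) = -2*b + 6 = 6 - 2*b)
t(o, g) = -191*g/2 + g*o/2 (t(o, g) = (g*o - 191*g)/2 = (-191*g + g*o)/2 = -191*g/2 + g*o/2)
V + t(f(-4), -1) = -22380 + (1/2)*(-1)*(-191 + (6 - 2*(-4))) = -22380 + (1/2)*(-1)*(-191 + (6 + 8)) = -22380 + (1/2)*(-1)*(-191 + 14) = -22380 + (1/2)*(-1)*(-177) = -22380 + 177/2 = -44583/2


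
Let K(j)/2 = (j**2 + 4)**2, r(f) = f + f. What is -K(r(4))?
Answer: -9248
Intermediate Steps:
r(f) = 2*f
K(j) = 2*(4 + j**2)**2 (K(j) = 2*(j**2 + 4)**2 = 2*(4 + j**2)**2)
-K(r(4)) = -2*(4 + (2*4)**2)**2 = -2*(4 + 8**2)**2 = -2*(4 + 64)**2 = -2*68**2 = -2*4624 = -1*9248 = -9248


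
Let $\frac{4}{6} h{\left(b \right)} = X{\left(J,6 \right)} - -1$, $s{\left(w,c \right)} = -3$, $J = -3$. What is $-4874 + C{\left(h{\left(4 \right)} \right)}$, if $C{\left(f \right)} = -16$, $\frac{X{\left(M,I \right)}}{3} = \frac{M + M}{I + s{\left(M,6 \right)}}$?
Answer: $-4890$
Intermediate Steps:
$X{\left(M,I \right)} = \frac{6 M}{-3 + I}$ ($X{\left(M,I \right)} = 3 \frac{M + M}{I - 3} = 3 \frac{2 M}{-3 + I} = \frac{6 M}{-3 + I}$)
$h{\left(b \right)} = - \frac{15}{2}$ ($h{\left(b \right)} = \frac{3 \left(6 \left(-3\right) \frac{1}{-3 + 6} - -1\right)}{2} = \frac{3 \left(6 \left(-3\right) \frac{1}{3} + 1\right)}{2} = \frac{3 \left(-6 + 1\right)}{2} = \frac{3}{2} \left(-5\right) = - \frac{15}{2}$)
$-4874 + C{\left(h{\left(4 \right)} \right)} = -4874 - 16 = -4890$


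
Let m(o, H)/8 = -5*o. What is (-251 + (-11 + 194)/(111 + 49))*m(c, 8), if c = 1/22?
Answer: 39977/88 ≈ 454.28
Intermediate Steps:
c = 1/22 ≈ 0.045455
m(o, H) = -40*o (m(o, H) = 8*(-5*o) = -40*o)
(-251 + (-11 + 194)/(111 + 49))*m(c, 8) = (-251 + (-11 + 194)/(111 + 49))*(-40*1/22) = (-251 + 183/160)*(-20/11) = -39977/160*(-20/11) = 39977/88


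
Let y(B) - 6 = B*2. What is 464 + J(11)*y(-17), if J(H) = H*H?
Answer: -2924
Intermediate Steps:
J(H) = H**2
y(B) = 6 + 2*B (y(B) = 6 + B*2 = 6 + 2*B)
464 + J(11)*y(-17) = 464 + 11**2*(6 + 2*(-17)) = 464 + 121*(6 - 34) = 464 + 121*(-28) = 464 - 3388 = -2924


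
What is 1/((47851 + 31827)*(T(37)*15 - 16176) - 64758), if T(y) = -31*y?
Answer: -1/2659796076 ≈ -3.7597e-10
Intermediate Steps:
1/((47851 + 31827)*(T(37)*15 - 16176) - 64758) = 1/((47851 + 31827)*(-31*37*15 - 16176) - 64758) = 1/(79678*(-1147*15 - 16176) - 64758) = 1/(79678*(-17205 - 16176) - 64758) = 1/(79678*(-33381) - 64758) = 1/(-2659731318 - 64758) = 1/(-2659796076) = -1/2659796076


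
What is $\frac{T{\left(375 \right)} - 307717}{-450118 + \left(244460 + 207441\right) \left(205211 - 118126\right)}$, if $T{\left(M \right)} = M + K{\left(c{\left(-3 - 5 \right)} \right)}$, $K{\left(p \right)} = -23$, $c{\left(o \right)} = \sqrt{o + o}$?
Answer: $- \frac{307365}{39353348467} \approx -7.8104 \cdot 10^{-6}$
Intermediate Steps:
$c{\left(o \right)} = \sqrt{2} \sqrt{o}$ ($c{\left(o \right)} = \sqrt{2 o} = \sqrt{2} \sqrt{o}$)
$T{\left(M \right)} = -23 + M$ ($T{\left(M \right)} = M - 23 = -23 + M$)
$\frac{T{\left(375 \right)} - 307717}{-450118 + \left(244460 + 207441\right) \left(205211 - 118126\right)} = \frac{\left(-23 + 375\right) - 307717}{-450118 + \left(244460 + 207441\right) \left(205211 - 118126\right)} = \frac{352 - 307717}{-450118 + 451901 \cdot 87085} = - \frac{307365}{-450118 + 39353798585} = - \frac{307365}{39353348467}$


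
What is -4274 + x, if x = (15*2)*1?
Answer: -4244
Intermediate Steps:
x = 30 (x = 30*1 = 30)
-4274 + x = -4274 + 30 = -4244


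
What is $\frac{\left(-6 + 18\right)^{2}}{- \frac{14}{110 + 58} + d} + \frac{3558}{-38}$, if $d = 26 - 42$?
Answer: $- \frac{376179}{3667} \approx -102.58$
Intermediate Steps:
$d = -16$
$\frac{\left(-6 + 18\right)^{2}}{- \frac{14}{110 + 58} + d} + \frac{3558}{-38} = \frac{\left(-6 + 18\right)^{2}}{- \frac{14}{110 + 58} - 16} + \frac{3558}{-38} = \frac{12^{2}}{- \frac{14}{168} - 16} + 3558 \left(- \frac{1}{38}\right) = \frac{144}{\left(-14\right) \frac{1}{168} - 16} - \frac{1779}{19} = \frac{144}{- \frac{1}{12} - 16} - \frac{1779}{19} = \frac{144}{- \frac{193}{12}} - \frac{1779}{19} = 144 \left(- \frac{12}{193}\right) - \frac{1779}{19} = - \frac{1728}{193} - \frac{1779}{19} = - \frac{376179}{3667}$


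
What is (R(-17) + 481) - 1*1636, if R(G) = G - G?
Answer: -1155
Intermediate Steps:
R(G) = 0
(R(-17) + 481) - 1*1636 = (0 + 481) - 1*1636 = 481 - 1636 = -1155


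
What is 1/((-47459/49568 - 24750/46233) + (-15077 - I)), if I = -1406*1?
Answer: -23148256/316494363129 ≈ -7.3140e-5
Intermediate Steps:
I = -1406
1/((-47459/49568 - 24750/46233) + (-15077 - I)) = 1/((-47459/49568 - 24750/46233) + (-15077 - 1*(-1406))) = 1/((-47459*1/49568 - 24750*1/46233) + (-15077 + 1406)) = 1/((-47459/49568 - 250/467) - 13671) = 1/(-34555353/23148256 - 13671) = 1/(-316494363129/23148256) = -23148256/316494363129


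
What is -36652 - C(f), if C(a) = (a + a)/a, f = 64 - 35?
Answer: -36654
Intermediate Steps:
f = 29
C(a) = 2 (C(a) = (2*a)/a = 2)
-36652 - C(f) = -36652 - 1*2 = -36652 - 2 = -36654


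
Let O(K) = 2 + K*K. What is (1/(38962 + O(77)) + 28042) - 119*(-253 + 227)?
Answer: 1397788449/44893 ≈ 31136.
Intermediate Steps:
O(K) = 2 + K²
(1/(38962 + O(77)) + 28042) - 119*(-253 + 227) = (1/(38962 + (2 + 77²)) + 28042) - 119*(-253 + 227) = (1/(38962 + (2 + 5929)) + 28042) - 119*(-26) = (1/(38962 + 5931) + 28042) + 3094 = (1/44893 + 28042) + 3094 = 1258889507/44893 + 3094 = 1397788449/44893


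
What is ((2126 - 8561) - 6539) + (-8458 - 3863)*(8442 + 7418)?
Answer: -195424034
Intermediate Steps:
((2126 - 8561) - 6539) + (-8458 - 3863)*(8442 + 7418) = (-6435 - 6539) - 12321*15860 = -12974 - 195411060 = -195424034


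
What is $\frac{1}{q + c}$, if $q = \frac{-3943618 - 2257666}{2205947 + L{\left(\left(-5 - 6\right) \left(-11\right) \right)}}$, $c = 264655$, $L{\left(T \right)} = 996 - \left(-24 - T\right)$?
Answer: $\frac{551772}{146027668339} \approx 3.7785 \cdot 10^{-6}$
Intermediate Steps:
$L{\left(T \right)} = 1020 + T$ ($L{\left(T \right)} = 996 + \left(24 + T\right) = 1020 + T$)
$q = - \frac{1550321}{551772}$ ($q = \frac{-3943618 - 2257666}{2205947 + \left(1020 + \left(-5 - 6\right) \left(-11\right)\right)} = - \frac{6201284}{2205947 + \left(1020 - -121\right)} = - \frac{6201284}{2205947 + \left(1020 + 121\right)} = - \frac{6201284}{2205947 + 1141} = - \frac{6201284}{2207088} = \left(-6201284\right) \frac{1}{2207088} = - \frac{1550321}{551772} \approx -2.8097$)
$\frac{1}{q + c} = \frac{1}{- \frac{1550321}{551772} + 264655} = \frac{1}{\frac{146027668339}{551772}} = \frac{551772}{146027668339}$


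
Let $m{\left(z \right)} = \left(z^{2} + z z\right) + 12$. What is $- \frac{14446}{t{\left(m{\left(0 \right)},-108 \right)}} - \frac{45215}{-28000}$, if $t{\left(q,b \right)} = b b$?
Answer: $\frac{1536247}{4082400} \approx 0.37631$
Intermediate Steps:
$m{\left(z \right)} = 12 + 2 z^{2}$ ($m{\left(z \right)} = \left(z^{2} + z^{2}\right) + 12 = 2 z^{2} + 12 = 12 + 2 z^{2}$)
$t{\left(q,b \right)} = b^{2}$
$- \frac{14446}{t{\left(m{\left(0 \right)},-108 \right)}} - \frac{45215}{-28000} = - \frac{14446}{\left(-108\right)^{2}} - \frac{45215}{-28000} = - \frac{14446}{11664} - - \frac{9043}{5600} = \left(-14446\right) \frac{1}{11664} + \frac{9043}{5600} = - \frac{7223}{5832} + \frac{9043}{5600} = \frac{1536247}{4082400}$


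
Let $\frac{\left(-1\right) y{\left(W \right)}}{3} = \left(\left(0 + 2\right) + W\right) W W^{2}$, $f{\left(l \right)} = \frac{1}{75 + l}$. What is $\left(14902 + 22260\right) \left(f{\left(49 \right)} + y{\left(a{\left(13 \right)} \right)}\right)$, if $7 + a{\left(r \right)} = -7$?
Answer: $- \frac{227602663915}{62} \approx -3.671 \cdot 10^{9}$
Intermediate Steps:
$a{\left(r \right)} = -14$ ($a{\left(r \right)} = -7 - 7 = -14$)
$y{\left(W \right)} = - 3 W^{3} \left(2 + W\right)$ ($y{\left(W \right)} = - 3 \left(\left(0 + 2\right) + W\right) W W^{2} = - 3 \left(2 + W\right) W^{3} = - 3 W^{3} \left(2 + W\right)$)
$\left(14902 + 22260\right) \left(f{\left(49 \right)} + y{\left(a{\left(13 \right)} \right)}\right) = \left(14902 + 22260\right) \left(\frac{1}{75 + 49} + 3 \left(-14\right)^{3} \left(-2 - -14\right)\right) = 37162 \left(\frac{1}{124} + 3 \left(-2744\right) \left(-2 + 14\right)\right) = 37162 \left(\frac{1}{124} + 3 \left(-2744\right) 12\right) = 37162 \left(\frac{1}{124} - 98784\right) = 37162 \left(- \frac{12249215}{124}\right) = - \frac{227602663915}{62}$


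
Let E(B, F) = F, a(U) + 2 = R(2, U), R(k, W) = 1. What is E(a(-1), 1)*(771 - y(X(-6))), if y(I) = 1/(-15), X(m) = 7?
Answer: 11566/15 ≈ 771.07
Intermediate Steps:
a(U) = -1 (a(U) = -2 + 1 = -1)
y(I) = -1/15
E(a(-1), 1)*(771 - y(X(-6))) = 1*(771 - 1*(-1/15)) = 1*(771 + 1/15) = 1*(11566/15) = 11566/15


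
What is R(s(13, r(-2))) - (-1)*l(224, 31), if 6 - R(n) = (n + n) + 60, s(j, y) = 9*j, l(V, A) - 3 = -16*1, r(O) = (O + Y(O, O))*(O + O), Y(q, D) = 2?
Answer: -301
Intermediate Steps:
r(O) = 2*O*(2 + O) (r(O) = (O + 2)*(O + O) = (2 + O)*(2*O) = 2*O*(2 + O))
l(V, A) = -13 (l(V, A) = 3 - 16*1 = 3 - 16 = -13)
R(n) = -54 - 2*n (R(n) = 6 - ((n + n) + 60) = 6 - (2*n + 60) = 6 - (60 + 2*n) = 6 + (-60 - 2*n) = -54 - 2*n)
R(s(13, r(-2))) - (-1)*l(224, 31) = (-54 - 18*13) - (-1)*(-13) = (-54 - 2*117) - 1*13 = (-54 - 234) - 13 = -288 - 13 = -301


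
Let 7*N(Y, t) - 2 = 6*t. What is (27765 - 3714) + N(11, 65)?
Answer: 24107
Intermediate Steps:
N(Y, t) = 2/7 + 6*t/7 (N(Y, t) = 2/7 + (6*t)/7 = 2/7 + 6*t/7)
(27765 - 3714) + N(11, 65) = (27765 - 3714) + (2/7 + (6/7)*65) = 24051 + (2/7 + 390/7) = 24051 + 56 = 24107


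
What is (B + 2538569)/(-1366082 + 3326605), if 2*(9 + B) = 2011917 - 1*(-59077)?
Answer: 3574057/1960523 ≈ 1.8230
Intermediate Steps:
B = 1035488 (B = -9 + (2011917 - 1*(-59077))/2 = -9 + (2011917 + 59077)/2 = -9 + (1/2)*2070994 = -9 + 1035497 = 1035488)
(B + 2538569)/(-1366082 + 3326605) = (1035488 + 2538569)/(-1366082 + 3326605) = 3574057/1960523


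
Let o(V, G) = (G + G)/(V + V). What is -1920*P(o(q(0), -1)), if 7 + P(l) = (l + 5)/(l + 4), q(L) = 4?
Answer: 11008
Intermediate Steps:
o(V, G) = G/V (o(V, G) = (2*G)/((2*V)) = (2*G)*(1/(2*V)) = G/V)
P(l) = -7 + (5 + l)/(4 + l) (P(l) = -7 + (l + 5)/(l + 4) = -7 + (5 + l)/(4 + l))
-1920*P(o(q(0), -1)) = -1920*(-23 - (-6)/4)/(4 - 1/4) = -1920*(-23 - (-6)/4)/(4 - 1*¼) = -1920*(-23 - 6*(-¼))/(4 - ¼) = -1920*(-23 + 3/2)/15/4 = -512*(-43)/2 = -1920*(-86/15) = 11008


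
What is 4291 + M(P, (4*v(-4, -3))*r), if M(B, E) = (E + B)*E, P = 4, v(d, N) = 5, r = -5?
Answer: 13891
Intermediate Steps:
M(B, E) = E*(B + E) (M(B, E) = (B + E)*E = E*(B + E))
4291 + M(P, (4*v(-4, -3))*r) = 4291 + ((4*5)*(-5))*(4 + (4*5)*(-5)) = 4291 + (20*(-5))*(4 + 20*(-5)) = 4291 - 100*(4 - 100) = 4291 - 100*(-96) = 4291 + 9600 = 13891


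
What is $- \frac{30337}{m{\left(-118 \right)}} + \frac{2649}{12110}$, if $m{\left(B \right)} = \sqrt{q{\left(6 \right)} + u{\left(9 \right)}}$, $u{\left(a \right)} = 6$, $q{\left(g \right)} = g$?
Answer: $\frac{2649}{12110} - \frac{30337 \sqrt{3}}{6} \approx -8757.3$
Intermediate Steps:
$m{\left(B \right)} = 2 \sqrt{3}$ ($m{\left(B \right)} = \sqrt{6 + 6} = \sqrt{12} = 2 \sqrt{3}$)
$- \frac{30337}{m{\left(-118 \right)}} + \frac{2649}{12110} = - \frac{30337}{2 \sqrt{3}} + \frac{2649}{12110} = - 30337 \frac{\sqrt{3}}{6} + 2649 \cdot \frac{1}{12110} = - \frac{30337 \sqrt{3}}{6} + \frac{2649}{12110} = \frac{2649}{12110} - \frac{30337 \sqrt{3}}{6}$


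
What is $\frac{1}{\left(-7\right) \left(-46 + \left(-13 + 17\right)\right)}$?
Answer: $\frac{1}{294} \approx 0.0034014$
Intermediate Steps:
$\frac{1}{\left(-7\right) \left(-46 + \left(-13 + 17\right)\right)} = \frac{1}{\left(-7\right) \left(-46 + 4\right)} = \frac{1}{\left(-7\right) \left(-42\right)} = \frac{1}{294}$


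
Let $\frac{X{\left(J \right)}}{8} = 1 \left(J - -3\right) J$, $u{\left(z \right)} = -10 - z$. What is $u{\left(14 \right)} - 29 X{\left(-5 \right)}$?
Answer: $-2344$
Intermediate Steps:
$X{\left(J \right)} = 8 J \left(3 + J\right)$ ($X{\left(J \right)} = 8 \cdot 1 \left(J - -3\right) J = 8 \cdot 1 \left(J + 3\right) J = 8 \cdot 1 \left(3 + J\right) J = 8 \left(3 + J\right) J = 8 J \left(3 + J\right)$)
$u{\left(14 \right)} - 29 X{\left(-5 \right)} = \left(-10 - 14\right) - 29 \cdot 8 \left(-5\right) \left(3 - 5\right) = \left(-10 - 14\right) - 29 \cdot 8 \left(-5\right) \left(-2\right) = -24 - 29 \cdot 80 = -24 - 2320 = -2344$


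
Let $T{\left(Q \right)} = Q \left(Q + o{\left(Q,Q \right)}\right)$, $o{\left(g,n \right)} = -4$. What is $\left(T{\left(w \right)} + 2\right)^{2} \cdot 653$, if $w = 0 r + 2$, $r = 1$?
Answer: $2612$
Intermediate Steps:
$w = 2$ ($w = 0 \cdot 1 + 2 = 0 + 2 = 2$)
$T{\left(Q \right)} = Q \left(-4 + Q\right)$ ($T{\left(Q \right)} = Q \left(Q - 4\right) = Q \left(-4 + Q\right)$)
$\left(T{\left(w \right)} + 2\right)^{2} \cdot 653 = \left(2 \left(-4 + 2\right) + 2\right)^{2} \cdot 653 = \left(2 \left(-2\right) + 2\right)^{2} \cdot 653 = \left(-4 + 2\right)^{2} \cdot 653 = \left(-2\right)^{2} \cdot 653 = 4 \cdot 653 = 2612$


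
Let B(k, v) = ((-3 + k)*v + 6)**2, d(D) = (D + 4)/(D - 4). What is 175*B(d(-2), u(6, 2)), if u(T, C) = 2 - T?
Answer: 588700/9 ≈ 65411.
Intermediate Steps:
d(D) = (4 + D)/(-4 + D)
B(k, v) = (6 + v*(-3 + k))**2 (B(k, v) = (v*(-3 + k) + 6)**2 = (6 + v*(-3 + k))**2)
175*B(d(-2), u(6, 2)) = 175*(6 - 3*(2 - 1*6) + ((4 - 2)/(-4 - 2))*(2 - 1*6))**2 = 175*(6 - 3*(2 - 6) + (2/(-6))*(2 - 6))**2 = 175*(6 - 3*(-4) - 1/6*2*(-4))**2 = 175*(6 + 12 - 1/3*(-4))**2 = 175*(6 + 12 + 4/3)**2 = 175*(58/3)**2 = 175*(3364/9) = 588700/9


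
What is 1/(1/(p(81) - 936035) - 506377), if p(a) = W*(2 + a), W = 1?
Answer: -935952/473944565905 ≈ -1.9748e-6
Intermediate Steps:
p(a) = 2 + a (p(a) = 1*(2 + a) = 2 + a)
1/(1/(p(81) - 936035) - 506377) = 1/(1/((2 + 81) - 936035) - 506377) = 1/(1/(83 - 936035) - 506377) = 1/(1/(-935952) - 506377) = 1/(-1/935952 - 506377) = 1/(-473944565905/935952) = -935952/473944565905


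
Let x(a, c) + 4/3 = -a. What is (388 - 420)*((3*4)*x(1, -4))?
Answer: 896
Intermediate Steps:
x(a, c) = -4/3 - a
(388 - 420)*((3*4)*x(1, -4)) = (388 - 420)*((3*4)*(-4/3 - 1*1)) = -384*(-4/3 - 1) = -384*(-7)/3 = -32*(-28) = 896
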